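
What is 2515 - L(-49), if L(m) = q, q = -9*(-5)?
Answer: 2470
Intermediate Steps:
q = 45
L(m) = 45
2515 - L(-49) = 2515 - 1*45 = 2515 - 45 = 2470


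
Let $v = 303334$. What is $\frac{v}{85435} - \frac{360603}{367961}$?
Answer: $\frac{80806964669}{31436748035} \approx 2.5705$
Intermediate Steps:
$\frac{v}{85435} - \frac{360603}{367961} = \frac{303334}{85435} - \frac{360603}{367961} = \frac{80806964669}{31436748035}$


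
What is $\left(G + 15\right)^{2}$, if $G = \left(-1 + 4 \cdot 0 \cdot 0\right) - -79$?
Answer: $8649$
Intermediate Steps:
$G = 78$ ($G = \left(-1 + 0 \cdot 0\right) + 79 = \left(-1 + 0\right) + 79 = -1 + 79 = 78$)
$\left(G + 15\right)^{2} = \left(78 + 15\right)^{2} = 93^{2} = 8649$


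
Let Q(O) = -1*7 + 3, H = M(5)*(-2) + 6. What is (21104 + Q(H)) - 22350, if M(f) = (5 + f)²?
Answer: -1250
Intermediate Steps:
H = -194 (H = (5 + 5)²*(-2) + 6 = 10²*(-2) + 6 = 100*(-2) + 6 = -200 + 6 = -194)
Q(O) = -4 (Q(O) = -7 + 3 = -4)
(21104 + Q(H)) - 22350 = (21104 - 4) - 22350 = 21100 - 22350 = -1250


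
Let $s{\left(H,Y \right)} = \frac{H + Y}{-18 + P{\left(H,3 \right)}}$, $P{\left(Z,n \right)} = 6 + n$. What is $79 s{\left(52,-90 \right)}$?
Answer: $\frac{3002}{9} \approx 333.56$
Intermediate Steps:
$s{\left(H,Y \right)} = - \frac{H}{9} - \frac{Y}{9}$ ($s{\left(H,Y \right)} = \frac{H + Y}{-18 + \left(6 + 3\right)} = \frac{H + Y}{-18 + 9} = \frac{H + Y}{-9} = \left(H + Y\right) \left(- \frac{1}{9}\right) = - \frac{H}{9} - \frac{Y}{9}$)
$79 s{\left(52,-90 \right)} = 79 \left(\left(- \frac{1}{9}\right) 52 - -10\right) = 79 \left(- \frac{52}{9} + 10\right) = 79 \cdot \frac{38}{9} = \frac{3002}{9}$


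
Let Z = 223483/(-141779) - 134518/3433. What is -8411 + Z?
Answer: -4113702423838/486727307 ≈ -8451.8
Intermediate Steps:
Z = -19839044661/486727307 (Z = 223483*(-1/141779) - 134518*1/3433 = -223483/141779 - 134518/3433 = -19839044661/486727307 ≈ -40.760)
-8411 + Z = -8411 - 19839044661/486727307 = -4113702423838/486727307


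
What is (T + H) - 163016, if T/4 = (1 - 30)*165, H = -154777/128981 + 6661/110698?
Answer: -2600828483121033/14277938738 ≈ -1.8216e+5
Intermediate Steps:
H = -16274361905/14277938738 (H = -154777*1/128981 + 6661*(1/110698) = -154777/128981 + 6661/110698 = -16274361905/14277938738 ≈ -1.1398)
T = -19140 (T = 4*((1 - 30)*165) = 4*(-29*165) = 4*(-4785) = -19140)
(T + H) - 163016 = (-19140 - 16274361905/14277938738) - 163016 = -273296021807225/14277938738 - 163016 = -2600828483121033/14277938738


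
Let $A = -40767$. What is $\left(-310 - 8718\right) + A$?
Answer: $-49795$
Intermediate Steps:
$\left(-310 - 8718\right) + A = \left(-310 - 8718\right) - 40767 = -9028 - 40767 = -49795$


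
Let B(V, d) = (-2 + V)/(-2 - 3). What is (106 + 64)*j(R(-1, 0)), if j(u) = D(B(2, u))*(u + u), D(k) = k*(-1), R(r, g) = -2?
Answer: 0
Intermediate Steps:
B(V, d) = ⅖ - V/5 (B(V, d) = (-2 + V)/(-5) = (-2 + V)*(-⅕) = ⅖ - V/5)
D(k) = -k
j(u) = 0 (j(u) = (-(⅖ - ⅕*2))*(u + u) = (-(⅖ - ⅖))*(2*u) = (-1*0)*(2*u) = 0*(2*u) = 0)
(106 + 64)*j(R(-1, 0)) = (106 + 64)*0 = 170*0 = 0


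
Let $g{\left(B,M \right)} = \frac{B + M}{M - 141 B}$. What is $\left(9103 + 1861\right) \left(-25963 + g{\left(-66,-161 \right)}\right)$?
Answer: $- \frac{2603202934968}{9145} \approx -2.8466 \cdot 10^{8}$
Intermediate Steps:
$g{\left(B,M \right)} = \frac{B + M}{M - 141 B}$
$\left(9103 + 1861\right) \left(-25963 + g{\left(-66,-161 \right)}\right) = \left(9103 + 1861\right) \left(-25963 + \frac{\left(-1\right) \left(-66\right) - -161}{\left(-1\right) \left(-161\right) + 141 \left(-66\right)}\right) = 10964 \left(-25963 + \frac{66 + 161}{161 - 9306}\right) = 10964 \left(-25963 + \frac{1}{-9145} \cdot 227\right) = 10964 \left(-25963 - \frac{227}{9145}\right) = 10964 \left(- \frac{237431862}{9145}\right) = - \frac{2603202934968}{9145}$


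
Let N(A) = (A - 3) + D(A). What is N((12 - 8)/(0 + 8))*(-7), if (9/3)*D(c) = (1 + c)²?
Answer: 49/4 ≈ 12.250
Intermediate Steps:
D(c) = (1 + c)²/3
N(A) = -3 + A + (1 + A)²/3 (N(A) = (A - 3) + (1 + A)²/3 = (-3 + A) + (1 + A)²/3 = -3 + A + (1 + A)²/3)
N((12 - 8)/(0 + 8))*(-7) = (-8/3 + ((12 - 8)/(0 + 8))²/3 + 5*((12 - 8)/(0 + 8))/3)*(-7) = (-8/3 + (4/8)²/3 + 5*(4/8)/3)*(-7) = (-8/3 + (4*(⅛))²/3 + 5*(4*(⅛))/3)*(-7) = (-8/3 + (½)²/3 + (5/3)*(½))*(-7) = (-8/3 + (⅓)*(¼) + ⅚)*(-7) = (-8/3 + 1/12 + ⅚)*(-7) = -7/4*(-7) = 49/4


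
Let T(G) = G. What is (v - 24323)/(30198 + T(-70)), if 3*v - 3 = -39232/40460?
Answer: -369030449/457117080 ≈ -0.80730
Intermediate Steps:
v = 20537/30345 (v = 1 + (-39232/40460)/3 = 1 + (-39232*1/40460)/3 = 1 + (1/3)*(-9808/10115) = 1 - 9808/30345 = 20537/30345 ≈ 0.67678)
(v - 24323)/(30198 + T(-70)) = (20537/30345 - 24323)/(30198 - 70) = -738060898/30345/30128 = -738060898/30345*1/30128 = -369030449/457117080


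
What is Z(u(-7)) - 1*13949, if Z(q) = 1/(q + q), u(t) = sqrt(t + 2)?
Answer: -13949 - I*sqrt(5)/10 ≈ -13949.0 - 0.22361*I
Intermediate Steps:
u(t) = sqrt(2 + t)
Z(q) = 1/(2*q)
Z(u(-7)) - 1*13949 = 1/(2*(sqrt(2 - 7))) - 1*13949 = 1/(2*(sqrt(-5))) - 13949 = 1/(2*((I*sqrt(5)))) - 13949 = (-I*sqrt(5)/5)/2 - 13949 = -I*sqrt(5)/10 - 13949 = -13949 - I*sqrt(5)/10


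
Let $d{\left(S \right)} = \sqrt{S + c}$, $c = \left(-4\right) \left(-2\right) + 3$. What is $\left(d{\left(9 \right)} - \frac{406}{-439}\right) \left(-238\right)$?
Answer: $- \frac{96628}{439} - 476 \sqrt{5} \approx -1284.5$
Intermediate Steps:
$c = 11$ ($c = 8 + 3 = 11$)
$d{\left(S \right)} = \sqrt{11 + S}$ ($d{\left(S \right)} = \sqrt{S + 11} = \sqrt{11 + S}$)
$\left(d{\left(9 \right)} - \frac{406}{-439}\right) \left(-238\right) = \left(\sqrt{11 + 9} - \frac{406}{-439}\right) \left(-238\right) = \left(\sqrt{20} - - \frac{406}{439}\right) \left(-238\right) = \left(2 \sqrt{5} + \frac{406}{439}\right) \left(-238\right) = \left(\frac{406}{439} + 2 \sqrt{5}\right) \left(-238\right) = - \frac{96628}{439} - 476 \sqrt{5}$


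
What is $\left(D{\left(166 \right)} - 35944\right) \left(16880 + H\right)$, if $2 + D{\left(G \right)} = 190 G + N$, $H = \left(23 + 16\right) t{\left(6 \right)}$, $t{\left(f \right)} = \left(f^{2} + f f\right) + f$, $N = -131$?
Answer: $-90386114$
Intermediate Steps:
$t{\left(f \right)} = f + 2 f^{2}$ ($t{\left(f \right)} = \left(f^{2} + f^{2}\right) + f = 2 f^{2} + f = f + 2 f^{2}$)
$H = 3042$ ($H = \left(23 + 16\right) 6 \left(1 + 2 \cdot 6\right) = 39 \cdot 6 \left(1 + 12\right) = 39 \cdot 6 \cdot 13 = 39 \cdot 78 = 3042$)
$D{\left(G \right)} = -133 + 190 G$ ($D{\left(G \right)} = -2 + \left(190 G - 131\right) = -2 + \left(-131 + 190 G\right) = -133 + 190 G$)
$\left(D{\left(166 \right)} - 35944\right) \left(16880 + H\right) = \left(\left(-133 + 190 \cdot 166\right) - 35944\right) \left(16880 + 3042\right) = \left(\left(-133 + 31540\right) - 35944\right) 19922 = \left(31407 - 35944\right) 19922 = \left(-4537\right) 19922 = -90386114$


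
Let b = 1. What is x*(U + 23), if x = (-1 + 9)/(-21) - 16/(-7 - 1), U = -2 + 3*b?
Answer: 272/7 ≈ 38.857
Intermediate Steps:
U = 1 (U = -2 + 3*1 = -2 + 3 = 1)
x = 34/21 (x = 8*(-1/21) - 16/(-8) = -8/21 - 16*(-⅛) = -8/21 + 2 = 34/21 ≈ 1.6190)
x*(U + 23) = 34*(1 + 23)/21 = (34/21)*24 = 272/7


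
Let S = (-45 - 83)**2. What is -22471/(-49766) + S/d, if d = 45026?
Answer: 913572695/1120381958 ≈ 0.81541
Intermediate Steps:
S = 16384 (S = (-128)**2 = 16384)
-22471/(-49766) + S/d = -22471/(-49766) + 16384/45026 = -22471*(-1/49766) + 16384*(1/45026) = 22471/49766 + 8192/22513 = 913572695/1120381958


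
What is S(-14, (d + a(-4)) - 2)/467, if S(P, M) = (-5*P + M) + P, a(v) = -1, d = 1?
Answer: 54/467 ≈ 0.11563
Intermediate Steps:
S(P, M) = M - 4*P (S(P, M) = (M - 5*P) + P = M - 4*P)
S(-14, (d + a(-4)) - 2)/467 = (((1 - 1) - 2) - 4*(-14))/467 = ((0 - 2) + 56)*(1/467) = (-2 + 56)*(1/467) = 54*(1/467) = 54/467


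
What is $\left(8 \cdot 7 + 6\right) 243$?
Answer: $15066$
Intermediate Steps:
$\left(8 \cdot 7 + 6\right) 243 = \left(56 + 6\right) 243 = 62 \cdot 243 = 15066$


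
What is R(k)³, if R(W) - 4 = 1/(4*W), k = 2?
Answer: 35937/512 ≈ 70.189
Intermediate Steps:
R(W) = 4 + 1/(4*W)
R(k)³ = (4 + (¼)/2)³ = (4 + (¼)*(½))³ = (4 + ⅛)³ = (33/8)³ = 35937/512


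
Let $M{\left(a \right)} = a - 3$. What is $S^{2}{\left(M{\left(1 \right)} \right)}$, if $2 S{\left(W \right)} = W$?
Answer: $1$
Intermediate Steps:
$M{\left(a \right)} = -3 + a$
$S{\left(W \right)} = \frac{W}{2}$
$S^{2}{\left(M{\left(1 \right)} \right)} = \left(\frac{-3 + 1}{2}\right)^{2} = \left(\frac{1}{2} \left(-2\right)\right)^{2} = \left(-1\right)^{2} = 1$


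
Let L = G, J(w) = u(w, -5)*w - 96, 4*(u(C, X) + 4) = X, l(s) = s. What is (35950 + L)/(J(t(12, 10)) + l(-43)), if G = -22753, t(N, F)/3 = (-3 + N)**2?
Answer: -52788/5659 ≈ -9.3282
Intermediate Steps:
t(N, F) = 3*(-3 + N)**2
u(C, X) = -4 + X/4
J(w) = -96 - 21*w/4 (J(w) = (-4 + (1/4)*(-5))*w - 96 = (-4 - 5/4)*w - 96 = -21*w/4 - 96 = -96 - 21*w/4)
L = -22753
(35950 + L)/(J(t(12, 10)) + l(-43)) = (35950 - 22753)/((-96 - 63*(-3 + 12)**2/4) - 43) = 13197/((-96 - 63*9**2/4) - 43) = 13197/((-96 - 63*81/4) - 43) = 13197/((-96 - 21/4*243) - 43) = 13197/((-96 - 5103/4) - 43) = 13197/(-5487/4 - 43) = 13197/(-5659/4) = 13197*(-4/5659) = -52788/5659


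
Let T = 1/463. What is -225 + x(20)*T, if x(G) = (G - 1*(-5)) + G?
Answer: -104130/463 ≈ -224.90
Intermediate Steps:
T = 1/463 ≈ 0.0021598
x(G) = 5 + 2*G (x(G) = (G + 5) + G = (5 + G) + G = 5 + 2*G)
-225 + x(20)*T = -225 + (5 + 2*20)*(1/463) = -225 + (5 + 40)*(1/463) = -225 + 45*(1/463) = -225 + 45/463 = -104130/463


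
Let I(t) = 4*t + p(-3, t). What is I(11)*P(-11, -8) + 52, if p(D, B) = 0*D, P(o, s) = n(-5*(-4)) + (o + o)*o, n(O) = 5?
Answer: 10920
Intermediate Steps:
P(o, s) = 5 + 2*o² (P(o, s) = 5 + (o + o)*o = 5 + (2*o)*o = 5 + 2*o²)
p(D, B) = 0
I(t) = 4*t (I(t) = 4*t + 0 = 4*t)
I(11)*P(-11, -8) + 52 = (4*11)*(5 + 2*(-11)²) + 52 = 44*(5 + 2*121) + 52 = 44*(5 + 242) + 52 = 44*247 + 52 = 10868 + 52 = 10920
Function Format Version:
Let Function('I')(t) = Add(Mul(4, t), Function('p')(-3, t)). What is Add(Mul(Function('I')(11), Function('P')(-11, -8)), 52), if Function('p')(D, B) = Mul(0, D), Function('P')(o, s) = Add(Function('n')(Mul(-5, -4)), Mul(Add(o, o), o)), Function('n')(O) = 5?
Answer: 10920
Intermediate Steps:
Function('P')(o, s) = Add(5, Mul(2, Pow(o, 2))) (Function('P')(o, s) = Add(5, Mul(Add(o, o), o)) = Add(5, Mul(Mul(2, o), o)) = Add(5, Mul(2, Pow(o, 2))))
Function('p')(D, B) = 0
Function('I')(t) = Mul(4, t) (Function('I')(t) = Add(Mul(4, t), 0) = Mul(4, t))
Add(Mul(Function('I')(11), Function('P')(-11, -8)), 52) = Add(Mul(Mul(4, 11), Add(5, Mul(2, Pow(-11, 2)))), 52) = Add(Mul(44, Add(5, Mul(2, 121))), 52) = Add(Mul(44, Add(5, 242)), 52) = Add(Mul(44, 247), 52) = Add(10868, 52) = 10920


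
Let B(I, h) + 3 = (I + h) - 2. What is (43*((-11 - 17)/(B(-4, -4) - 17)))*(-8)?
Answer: -4816/15 ≈ -321.07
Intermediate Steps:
B(I, h) = -5 + I + h (B(I, h) = -3 + ((I + h) - 2) = -3 + (-2 + I + h) = -5 + I + h)
(43*((-11 - 17)/(B(-4, -4) - 17)))*(-8) = (43*((-11 - 17)/((-5 - 4 - 4) - 17)))*(-8) = (43*(-28/(-13 - 17)))*(-8) = (43*(-28/(-30)))*(-8) = (43*(-28*(-1/30)))*(-8) = (43*(14/15))*(-8) = (602/15)*(-8) = -4816/15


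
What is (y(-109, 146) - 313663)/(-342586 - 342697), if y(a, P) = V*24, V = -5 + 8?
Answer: 313591/685283 ≈ 0.45761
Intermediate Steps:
V = 3
y(a, P) = 72 (y(a, P) = 3*24 = 72)
(y(-109, 146) - 313663)/(-342586 - 342697) = (72 - 313663)/(-342586 - 342697) = -313591/(-685283) = -313591*(-1/685283) = 313591/685283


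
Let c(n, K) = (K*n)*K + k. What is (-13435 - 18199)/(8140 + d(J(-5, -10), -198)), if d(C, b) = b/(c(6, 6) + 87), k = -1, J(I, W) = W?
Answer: -4776734/1229041 ≈ -3.8866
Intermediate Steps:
c(n, K) = -1 + n*K**2 (c(n, K) = (K*n)*K - 1 = n*K**2 - 1 = -1 + n*K**2)
d(C, b) = b/302 (d(C, b) = b/((-1 + 6*6**2) + 87) = b/((-1 + 6*36) + 87) = b/((-1 + 216) + 87) = b/(215 + 87) = b/302)
(-13435 - 18199)/(8140 + d(J(-5, -10), -198)) = (-13435 - 18199)/(8140 + (1/302)*(-198)) = -31634/(8140 - 99/151) = -31634/1229041/151 = -31634*151/1229041 = -4776734/1229041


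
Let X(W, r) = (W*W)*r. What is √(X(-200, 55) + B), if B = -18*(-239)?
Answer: √2204302 ≈ 1484.7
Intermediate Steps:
X(W, r) = r*W² (X(W, r) = W²*r = r*W²)
B = 4302
√(X(-200, 55) + B) = √(55*(-200)² + 4302) = √(55*40000 + 4302) = √(2200000 + 4302) = √2204302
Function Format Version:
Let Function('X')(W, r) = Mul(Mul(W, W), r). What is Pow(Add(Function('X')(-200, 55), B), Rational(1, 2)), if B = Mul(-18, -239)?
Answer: Pow(2204302, Rational(1, 2)) ≈ 1484.7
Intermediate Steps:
Function('X')(W, r) = Mul(r, Pow(W, 2)) (Function('X')(W, r) = Mul(Pow(W, 2), r) = Mul(r, Pow(W, 2)))
B = 4302
Pow(Add(Function('X')(-200, 55), B), Rational(1, 2)) = Pow(Add(Mul(55, Pow(-200, 2)), 4302), Rational(1, 2)) = Pow(Add(Mul(55, 40000), 4302), Rational(1, 2)) = Pow(Add(2200000, 4302), Rational(1, 2)) = Pow(2204302, Rational(1, 2))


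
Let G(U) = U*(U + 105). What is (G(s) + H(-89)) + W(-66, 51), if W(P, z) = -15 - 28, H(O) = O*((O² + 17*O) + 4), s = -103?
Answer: -570917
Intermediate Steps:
G(U) = U*(105 + U)
H(O) = O*(4 + O² + 17*O)
W(P, z) = -43
(G(s) + H(-89)) + W(-66, 51) = (-103*(105 - 103) - 89*(4 + (-89)² + 17*(-89))) - 43 = (-103*2 - 89*(4 + 7921 - 1513)) - 43 = (-206 - 89*6412) - 43 = (-206 - 570668) - 43 = -570874 - 43 = -570917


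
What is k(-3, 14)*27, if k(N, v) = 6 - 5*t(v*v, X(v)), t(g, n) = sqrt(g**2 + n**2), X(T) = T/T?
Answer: 162 - 135*sqrt(38417) ≈ -26298.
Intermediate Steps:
X(T) = 1
k(N, v) = 6 - 5*sqrt(1 + v**4) (k(N, v) = 6 - 5*sqrt((v*v)**2 + 1**2) = 6 - 5*sqrt((v**2)**2 + 1) = 6 - 5*sqrt(v**4 + 1) = 6 - 5*sqrt(1 + v**4))
k(-3, 14)*27 = (6 - 5*sqrt(1 + 14**4))*27 = (6 - 5*sqrt(1 + 38416))*27 = (6 - 5*sqrt(38417))*27 = 162 - 135*sqrt(38417)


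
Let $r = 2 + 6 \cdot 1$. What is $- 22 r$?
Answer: $-176$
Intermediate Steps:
$r = 8$ ($r = 2 + 6 = 8$)
$- 22 r = \left(-22\right) 8 = -176$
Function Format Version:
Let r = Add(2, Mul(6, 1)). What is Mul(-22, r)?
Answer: -176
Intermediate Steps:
r = 8 (r = Add(2, 6) = 8)
Mul(-22, r) = Mul(-22, 8) = -176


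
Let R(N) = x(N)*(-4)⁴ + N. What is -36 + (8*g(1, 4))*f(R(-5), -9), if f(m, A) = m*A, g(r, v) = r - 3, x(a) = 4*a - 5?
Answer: -922356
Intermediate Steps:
x(a) = -5 + 4*a
g(r, v) = -3 + r
R(N) = -1280 + 1025*N (R(N) = (-5 + 4*N)*(-4)⁴ + N = (-5 + 4*N)*256 + N = (-1280 + 1024*N) + N = -1280 + 1025*N)
f(m, A) = A*m
-36 + (8*g(1, 4))*f(R(-5), -9) = -36 + (8*(-3 + 1))*(-9*(-1280 + 1025*(-5))) = -36 + (8*(-2))*(-9*(-1280 - 5125)) = -36 - (-144)*(-6405) = -36 - 16*57645 = -36 - 922320 = -922356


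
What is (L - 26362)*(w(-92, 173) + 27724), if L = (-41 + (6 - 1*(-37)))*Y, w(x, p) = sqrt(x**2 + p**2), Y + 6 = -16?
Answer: -732079944 - 26406*sqrt(38393) ≈ -7.3725e+8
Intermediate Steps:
Y = -22 (Y = -6 - 16 = -22)
w(x, p) = sqrt(p**2 + x**2)
L = -44 (L = (-41 + (6 - 1*(-37)))*(-22) = (-41 + (6 + 37))*(-22) = (-41 + 43)*(-22) = 2*(-22) = -44)
(L - 26362)*(w(-92, 173) + 27724) = (-44 - 26362)*(sqrt(173**2 + (-92)**2) + 27724) = -26406*(sqrt(29929 + 8464) + 27724) = -26406*(sqrt(38393) + 27724) = -26406*(27724 + sqrt(38393)) = -732079944 - 26406*sqrt(38393)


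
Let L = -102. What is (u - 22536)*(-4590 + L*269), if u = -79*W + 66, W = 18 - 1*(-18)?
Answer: 810756792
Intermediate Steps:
W = 36 (W = 18 + 18 = 36)
u = -2778 (u = -79*36 + 66 = -2844 + 66 = -2778)
(u - 22536)*(-4590 + L*269) = (-2778 - 22536)*(-4590 - 102*269) = -25314*(-4590 - 27438) = -25314*(-32028) = 810756792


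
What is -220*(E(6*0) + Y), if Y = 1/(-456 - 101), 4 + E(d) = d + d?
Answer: 490380/557 ≈ 880.39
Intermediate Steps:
E(d) = -4 + 2*d (E(d) = -4 + (d + d) = -4 + 2*d)
Y = -1/557 (Y = 1/(-557) = -1/557 ≈ -0.0017953)
-220*(E(6*0) + Y) = -220*((-4 + 2*(6*0)) - 1/557) = -220*((-4 + 2*0) - 1/557) = -220*((-4 + 0) - 1/557) = -220*(-4 - 1/557) = -220*(-2229/557) = 490380/557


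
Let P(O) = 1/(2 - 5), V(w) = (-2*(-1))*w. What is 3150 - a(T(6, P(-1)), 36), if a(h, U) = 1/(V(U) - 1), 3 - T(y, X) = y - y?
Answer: 223649/71 ≈ 3150.0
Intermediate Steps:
V(w) = 2*w
P(O) = -1/3 (P(O) = 1/(-3) = -1/3)
T(y, X) = 3 (T(y, X) = 3 - (y - y) = 3 - 1*0 = 3 + 0 = 3)
a(h, U) = 1/(-1 + 2*U) (a(h, U) = 1/(2*U - 1) = 1/(-1 + 2*U))
3150 - a(T(6, P(-1)), 36) = 3150 - 1/(-1 + 2*36) = 3150 - 1/(-1 + 72) = 3150 - 1/71 = 223649/71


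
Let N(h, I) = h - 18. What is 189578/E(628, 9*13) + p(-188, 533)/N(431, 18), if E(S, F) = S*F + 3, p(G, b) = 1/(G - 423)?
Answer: 6834086825/2648844471 ≈ 2.5800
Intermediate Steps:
p(G, b) = 1/(-423 + G)
N(h, I) = -18 + h
E(S, F) = 3 + F*S (E(S, F) = F*S + 3 = 3 + F*S)
189578/E(628, 9*13) + p(-188, 533)/N(431, 18) = 189578/(3 + (9*13)*628) + 1/((-423 - 188)*(-18 + 431)) = 189578/(3 + 117*628) + 1/(-611*413) = 189578/(3 + 73476) - 1/611*1/413 = 189578/73479 - 1/252343 = 6834086825/2648844471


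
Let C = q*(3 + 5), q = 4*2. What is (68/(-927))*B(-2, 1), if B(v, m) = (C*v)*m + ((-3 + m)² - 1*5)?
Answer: 2924/309 ≈ 9.4628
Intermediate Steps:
q = 8
C = 64 (C = 8*(3 + 5) = 8*8 = 64)
B(v, m) = -5 + (-3 + m)² + 64*m*v (B(v, m) = (64*v)*m + ((-3 + m)² - 1*5) = 64*m*v + ((-3 + m)² - 5) = 64*m*v + (-5 + (-3 + m)²) = -5 + (-3 + m)² + 64*m*v)
(68/(-927))*B(-2, 1) = (68/(-927))*(-5 + (-3 + 1)² + 64*1*(-2)) = (68*(-1/927))*(-5 + (-2)² - 128) = -68*(-5 + 4 - 128)/927 = -68/927*(-129) = 2924/309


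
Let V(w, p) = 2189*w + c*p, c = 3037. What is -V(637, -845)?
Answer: 1171872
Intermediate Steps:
V(w, p) = 2189*w + 3037*p
-V(637, -845) = -(2189*637 + 3037*(-845)) = -(1394393 - 2566265) = -1*(-1171872) = 1171872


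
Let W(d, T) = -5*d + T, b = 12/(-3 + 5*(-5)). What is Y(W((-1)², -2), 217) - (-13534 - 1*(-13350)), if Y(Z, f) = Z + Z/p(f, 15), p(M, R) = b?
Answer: 580/3 ≈ 193.33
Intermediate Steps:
b = -3/7 (b = 12/(-3 - 25) = 12/(-28) = 12*(-1/28) = -3/7 ≈ -0.42857)
p(M, R) = -3/7
W(d, T) = T - 5*d
Y(Z, f) = -4*Z/3 (Y(Z, f) = Z + Z/(-3/7) = Z + Z*(-7/3) = Z - 7*Z/3 = -4*Z/3)
Y(W((-1)², -2), 217) - (-13534 - 1*(-13350)) = -4*(-2 - 5*(-1)²)/3 - (-13534 - 1*(-13350)) = -4*(-2 - 5*1)/3 - (-13534 + 13350) = -4*(-2 - 5)/3 - 1*(-184) = -4/3*(-7) + 184 = 28/3 + 184 = 580/3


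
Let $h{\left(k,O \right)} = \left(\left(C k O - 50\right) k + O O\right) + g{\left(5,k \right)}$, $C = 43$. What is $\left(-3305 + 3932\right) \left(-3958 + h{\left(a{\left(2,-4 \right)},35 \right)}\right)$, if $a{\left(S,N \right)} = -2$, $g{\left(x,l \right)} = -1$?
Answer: $2123022$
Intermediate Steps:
$h{\left(k,O \right)} = -1 + O^{2} + k \left(-50 + 43 O k\right)$ ($h{\left(k,O \right)} = \left(\left(43 k O - 50\right) k + O O\right) - 1 = \left(\left(43 O k - 50\right) k + O^{2}\right) - 1 = \left(\left(-50 + 43 O k\right) k + O^{2}\right) - 1 = \left(k \left(-50 + 43 O k\right) + O^{2}\right) - 1 = \left(O^{2} + k \left(-50 + 43 O k\right)\right) - 1 = -1 + O^{2} + k \left(-50 + 43 O k\right)$)
$\left(-3305 + 3932\right) \left(-3958 + h{\left(a{\left(2,-4 \right)},35 \right)}\right) = \left(-3305 + 3932\right) \left(-3958 + \left(-1 + 35^{2} - -100 + 43 \cdot 35 \left(-2\right)^{2}\right)\right) = 627 \left(-3958 + \left(-1 + 1225 + 100 + 43 \cdot 35 \cdot 4\right)\right) = 627 \left(-3958 + \left(-1 + 1225 + 100 + 6020\right)\right) = 627 \left(-3958 + 7344\right) = 627 \cdot 3386 = 2123022$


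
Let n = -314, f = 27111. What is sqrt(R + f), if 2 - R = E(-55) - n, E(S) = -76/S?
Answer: sqrt(81062795)/55 ≈ 163.70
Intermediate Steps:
R = -17236/55 (R = 2 - (-76/(-55) - 1*(-314)) = 2 - (-76*(-1/55) + 314) = 2 - (76/55 + 314) = 2 - 1*17346/55 = 2 - 17346/55 = -17236/55 ≈ -313.38)
sqrt(R + f) = sqrt(-17236/55 + 27111) = sqrt(1473869/55) = sqrt(81062795)/55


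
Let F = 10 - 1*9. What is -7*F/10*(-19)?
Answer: 133/10 ≈ 13.300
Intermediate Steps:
F = 1 (F = 10 - 9 = 1)
-7*F/10*(-19) = -7/10*(-19) = 133/10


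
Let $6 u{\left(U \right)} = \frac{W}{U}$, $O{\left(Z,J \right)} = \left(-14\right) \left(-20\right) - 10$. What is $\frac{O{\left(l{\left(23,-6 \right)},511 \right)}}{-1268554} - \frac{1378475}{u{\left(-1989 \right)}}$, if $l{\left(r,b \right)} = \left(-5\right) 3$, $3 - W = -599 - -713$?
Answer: $- \frac{3478104580578345}{23468249} \approx -1.482 \cdot 10^{8}$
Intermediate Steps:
$W = -111$ ($W = 3 - \left(-599 - -713\right) = 3 - \left(-599 + 713\right) = 3 - 114 = -111$)
$l{\left(r,b \right)} = -15$
$O{\left(Z,J \right)} = 270$ ($O{\left(Z,J \right)} = 280 - 10 = 270$)
$u{\left(U \right)} = - \frac{37}{2 U}$ ($u{\left(U \right)} = \frac{\left(-111\right) \frac{1}{U}}{6} = - \frac{37}{2 U}$)
$\frac{O{\left(l{\left(23,-6 \right)},511 \right)}}{-1268554} - \frac{1378475}{u{\left(-1989 \right)}} = \frac{270}{-1268554} - \frac{1378475}{\left(- \frac{37}{2}\right) \frac{1}{-1989}} = 270 \left(- \frac{1}{1268554}\right) - \frac{1378475}{\left(- \frac{37}{2}\right) \left(- \frac{1}{1989}\right)} = - \frac{135}{634277} - \frac{1378475}{\frac{37}{3978}} = - \frac{135}{634277} - \frac{5483573550}{37} = - \frac{3478104580578345}{23468249}$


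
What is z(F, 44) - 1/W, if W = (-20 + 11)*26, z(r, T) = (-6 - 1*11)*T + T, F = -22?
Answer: -164735/234 ≈ -704.00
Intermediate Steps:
z(r, T) = -16*T (z(r, T) = (-6 - 11)*T + T = -17*T + T = -16*T)
W = -234 (W = -9*26 = -234)
z(F, 44) - 1/W = -16*44 - 1/(-234) = -704 - 1*(-1/234) = -704 + 1/234 = -164735/234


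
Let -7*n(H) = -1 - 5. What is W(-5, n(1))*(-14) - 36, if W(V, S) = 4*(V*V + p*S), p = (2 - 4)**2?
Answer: -1628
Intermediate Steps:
p = 4 (p = (-2)**2 = 4)
n(H) = 6/7 (n(H) = -(-1 - 5)/7 = -1/7*(-6) = 6/7)
W(V, S) = 4*V**2 + 16*S (W(V, S) = 4*(V*V + 4*S) = 4*(V**2 + 4*S) = 4*V**2 + 16*S)
W(-5, n(1))*(-14) - 36 = (4*(-5)**2 + 16*(6/7))*(-14) - 36 = (4*25 + 96/7)*(-14) - 36 = (100 + 96/7)*(-14) - 36 = (796/7)*(-14) - 36 = -1592 - 36 = -1628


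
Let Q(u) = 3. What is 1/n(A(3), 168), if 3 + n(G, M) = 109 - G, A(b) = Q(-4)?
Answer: 1/103 ≈ 0.0097087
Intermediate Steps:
A(b) = 3
n(G, M) = 106 - G (n(G, M) = -3 + (109 - G) = 106 - G)
1/n(A(3), 168) = 1/(106 - 1*3) = 1/(106 - 3) = 1/103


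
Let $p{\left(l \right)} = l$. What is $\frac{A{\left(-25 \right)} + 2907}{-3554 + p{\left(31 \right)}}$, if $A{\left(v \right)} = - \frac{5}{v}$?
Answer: $- \frac{14536}{17615} \approx -0.82521$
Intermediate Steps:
$\frac{A{\left(-25 \right)} + 2907}{-3554 + p{\left(31 \right)}} = \frac{- \frac{5}{-25} + 2907}{-3554 + 31} = \frac{\left(-5\right) \left(- \frac{1}{25}\right) + 2907}{-3523} = \left(\frac{1}{5} + 2907\right) \left(- \frac{1}{3523}\right) = \frac{14536}{5} \left(- \frac{1}{3523}\right) = - \frac{14536}{17615}$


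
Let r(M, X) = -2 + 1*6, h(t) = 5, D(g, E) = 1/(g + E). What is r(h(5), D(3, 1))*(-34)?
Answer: -136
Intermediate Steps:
D(g, E) = 1/(E + g)
r(M, X) = 4 (r(M, X) = -2 + 6 = 4)
r(h(5), D(3, 1))*(-34) = 4*(-34) = -136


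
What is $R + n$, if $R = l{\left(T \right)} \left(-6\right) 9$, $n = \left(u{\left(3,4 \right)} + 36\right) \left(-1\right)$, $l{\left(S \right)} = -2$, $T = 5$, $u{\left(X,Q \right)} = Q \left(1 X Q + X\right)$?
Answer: $12$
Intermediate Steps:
$u{\left(X,Q \right)} = Q \left(X + Q X\right)$ ($u{\left(X,Q \right)} = Q \left(X Q + X\right) = Q \left(Q X + X\right) = Q \left(X + Q X\right)$)
$n = -96$ ($n = \left(4 \cdot 3 \left(1 + 4\right) + 36\right) \left(-1\right) = \left(4 \cdot 3 \cdot 5 + 36\right) \left(-1\right) = \left(60 + 36\right) \left(-1\right) = 96 \left(-1\right) = -96$)
$R = 108$ ($R = \left(-2\right) \left(-6\right) 9 = 12 \cdot 9 = 108$)
$R + n = 108 - 96 = 12$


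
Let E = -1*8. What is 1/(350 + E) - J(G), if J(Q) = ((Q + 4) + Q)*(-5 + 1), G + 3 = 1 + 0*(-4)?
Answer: 1/342 ≈ 0.0029240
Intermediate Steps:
E = -8
G = -2 (G = -3 + (1 + 0*(-4)) = -3 + (1 + 0) = -3 + 1 = -2)
J(Q) = -16 - 8*Q (J(Q) = ((4 + Q) + Q)*(-4) = (4 + 2*Q)*(-4) = -16 - 8*Q)
1/(350 + E) - J(G) = 1/(350 - 8) - (-16 - 8*(-2)) = 1/342 - (-16 + 16) = 1/342 - 1*0 = 1/342 + 0 = 1/342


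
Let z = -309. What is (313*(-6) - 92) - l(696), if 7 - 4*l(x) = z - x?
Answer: -2223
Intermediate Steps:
l(x) = 79 + x/4 (l(x) = 7/4 - (-309 - x)/4 = 7/4 + (309/4 + x/4) = 79 + x/4)
(313*(-6) - 92) - l(696) = (313*(-6) - 92) - (79 + (¼)*696) = (-1878 - 92) - (79 + 174) = -1970 - 1*253 = -1970 - 253 = -2223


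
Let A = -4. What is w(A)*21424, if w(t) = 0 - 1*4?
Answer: -85696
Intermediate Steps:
w(t) = -4 (w(t) = 0 - 4 = -4)
w(A)*21424 = -4*21424 = -85696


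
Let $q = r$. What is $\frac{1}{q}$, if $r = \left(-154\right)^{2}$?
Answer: $\frac{1}{23716} \approx 4.2166 \cdot 10^{-5}$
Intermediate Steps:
$r = 23716$
$q = 23716$
$\frac{1}{q} = \frac{1}{23716}$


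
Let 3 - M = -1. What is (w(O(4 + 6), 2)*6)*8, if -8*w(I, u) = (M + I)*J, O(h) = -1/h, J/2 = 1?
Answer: -234/5 ≈ -46.800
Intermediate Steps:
M = 4 (M = 3 - 1*(-1) = 3 + 1 = 4)
J = 2 (J = 2*1 = 2)
w(I, u) = -1 - I/4 (w(I, u) = -(4 + I)*2/8 = -(8 + 2*I)/8 = -1 - I/4)
(w(O(4 + 6), 2)*6)*8 = ((-1 - (-1)/(4*(4 + 6)))*6)*8 = ((-1 - (-1)/(4*10))*6)*8 = ((-1 - ¼*(-⅒))*6)*8 = ((-1 + 1/40)*6)*8 = -39/40*6*8 = -117/20*8 = -234/5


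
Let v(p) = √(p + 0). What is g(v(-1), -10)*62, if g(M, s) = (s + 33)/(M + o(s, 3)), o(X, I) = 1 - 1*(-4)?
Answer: 3565/13 - 713*I/13 ≈ 274.23 - 54.846*I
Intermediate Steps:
o(X, I) = 5 (o(X, I) = 1 + 4 = 5)
v(p) = √p
g(M, s) = (33 + s)/(5 + M) (g(M, s) = (s + 33)/(M + 5) = (33 + s)/(5 + M))
g(v(-1), -10)*62 = ((33 - 10)/(5 + √(-1)))*62 = (23/(5 + I))*62 = (((5 - I)/26)*23)*62 = (23*(5 - I)/26)*62 = 713*(5 - I)/13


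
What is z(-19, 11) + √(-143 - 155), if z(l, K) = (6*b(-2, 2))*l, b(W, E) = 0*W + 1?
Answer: -114 + I*√298 ≈ -114.0 + 17.263*I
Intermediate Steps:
b(W, E) = 1 (b(W, E) = 0 + 1 = 1)
z(l, K) = 6*l (z(l, K) = (6*1)*l = 6*l)
z(-19, 11) + √(-143 - 155) = 6*(-19) + √(-143 - 155) = -114 + √(-298) = -114 + I*√298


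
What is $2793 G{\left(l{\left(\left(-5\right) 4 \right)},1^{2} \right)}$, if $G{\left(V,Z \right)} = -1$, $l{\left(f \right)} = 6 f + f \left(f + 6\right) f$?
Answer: $-2793$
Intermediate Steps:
$l{\left(f \right)} = 6 f + f^{2} \left(6 + f\right)$ ($l{\left(f \right)} = 6 f + f \left(6 + f\right) f = 6 f + f^{2} \left(6 + f\right)$)
$2793 G{\left(l{\left(\left(-5\right) 4 \right)},1^{2} \right)} = 2793 \left(-1\right) = -2793$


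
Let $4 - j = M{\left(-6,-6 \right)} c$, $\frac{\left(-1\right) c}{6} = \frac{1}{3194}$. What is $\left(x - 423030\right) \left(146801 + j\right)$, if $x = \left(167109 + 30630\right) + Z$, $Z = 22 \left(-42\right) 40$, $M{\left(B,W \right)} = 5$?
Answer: $- \frac{61484117547600}{1597} \approx -3.85 \cdot 10^{10}$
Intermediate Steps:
$c = - \frac{3}{1597}$ ($c = - \frac{6}{3194} = \left(-6\right) \frac{1}{3194} = - \frac{3}{1597} \approx -0.0018785$)
$Z = -36960$ ($Z = \left(-924\right) 40 = -36960$)
$j = \frac{6403}{1597}$ ($j = 4 - 5 \left(- \frac{3}{1597}\right) = 4 - - \frac{15}{1597} = 4 + \frac{15}{1597} = \frac{6403}{1597} \approx 4.0094$)
$x = 160779$ ($x = \left(167109 + 30630\right) - 36960 = 197739 - 36960 = 160779$)
$\left(x - 423030\right) \left(146801 + j\right) = \left(160779 - 423030\right) \left(146801 + \frac{6403}{1597}\right) = \left(-262251\right) \frac{234447600}{1597} = - \frac{61484117547600}{1597}$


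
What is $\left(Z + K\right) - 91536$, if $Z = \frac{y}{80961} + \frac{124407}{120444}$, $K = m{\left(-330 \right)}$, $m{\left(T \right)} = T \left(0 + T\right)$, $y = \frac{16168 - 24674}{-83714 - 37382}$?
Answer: $\frac{427194059753902199}{24600820632618} \approx 17365.0$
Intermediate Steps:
$y = \frac{4253}{60548}$ ($y = - \frac{8506}{-121096} = \left(-8506\right) \left(- \frac{1}{121096}\right) = \frac{4253}{60548} \approx 0.070242$)
$m{\left(T \right)} = T^{2}$ ($m{\left(T \right)} = T T = T^{2}$)
$K = 108900$ ($K = \left(-330\right)^{2} = 108900$)
$Z = \frac{25410289123247}{24600820632618}$ ($Z = \frac{4253}{60548 \cdot 80961} + \frac{124407}{120444} = \frac{4253}{60548} \cdot \frac{1}{80961} + 124407 \cdot \frac{1}{120444} = \frac{4253}{4902026628} + \frac{41469}{40148} = \frac{25410289123247}{24600820632618} \approx 1.0329$)
$\left(Z + K\right) - 91536 = \left(\frac{25410289123247}{24600820632618} + 108900\right) - 91536 = \frac{2679054777181223447}{24600820632618} - 91536 = \frac{427194059753902199}{24600820632618}$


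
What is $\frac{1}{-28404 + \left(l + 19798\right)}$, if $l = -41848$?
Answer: $- \frac{1}{50454} \approx -1.982 \cdot 10^{-5}$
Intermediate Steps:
$\frac{1}{-28404 + \left(l + 19798\right)} = \frac{1}{-28404 + \left(-41848 + 19798\right)} = \frac{1}{-28404 - 22050} = \frac{1}{-50454} = - \frac{1}{50454}$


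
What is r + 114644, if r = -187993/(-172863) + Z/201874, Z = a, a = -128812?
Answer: 2000347609543427/17448272631 ≈ 1.1464e+5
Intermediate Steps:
Z = -128812
r = 7842035063/17448272631 (r = -187993/(-172863) - 128812/201874 = -187993*(-1/172863) - 128812*1/201874 = 187993/172863 - 64406/100937 = 7842035063/17448272631 ≈ 0.44944)
r + 114644 = 7842035063/17448272631 + 114644 = 2000347609543427/17448272631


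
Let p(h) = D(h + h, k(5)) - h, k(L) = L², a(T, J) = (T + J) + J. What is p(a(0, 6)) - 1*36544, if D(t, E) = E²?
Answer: -35931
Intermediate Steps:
a(T, J) = T + 2*J (a(T, J) = (J + T) + J = T + 2*J)
p(h) = 625 - h (p(h) = (5²)² - h = 25² - h = 625 - h)
p(a(0, 6)) - 1*36544 = (625 - (0 + 2*6)) - 1*36544 = (625 - (0 + 12)) - 36544 = (625 - 1*12) - 36544 = (625 - 12) - 36544 = 613 - 36544 = -35931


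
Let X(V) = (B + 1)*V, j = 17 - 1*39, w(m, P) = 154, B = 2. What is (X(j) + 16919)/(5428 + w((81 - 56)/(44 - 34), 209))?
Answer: 16853/5582 ≈ 3.0192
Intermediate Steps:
j = -22 (j = 17 - 39 = -22)
X(V) = 3*V (X(V) = (2 + 1)*V = 3*V)
(X(j) + 16919)/(5428 + w((81 - 56)/(44 - 34), 209)) = (3*(-22) + 16919)/(5428 + 154) = (-66 + 16919)/5582 = 16853*(1/5582) = 16853/5582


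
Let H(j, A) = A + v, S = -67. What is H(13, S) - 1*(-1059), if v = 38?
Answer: 1030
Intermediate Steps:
H(j, A) = 38 + A (H(j, A) = A + 38 = 38 + A)
H(13, S) - 1*(-1059) = (38 - 67) - 1*(-1059) = -29 + 1059 = 1030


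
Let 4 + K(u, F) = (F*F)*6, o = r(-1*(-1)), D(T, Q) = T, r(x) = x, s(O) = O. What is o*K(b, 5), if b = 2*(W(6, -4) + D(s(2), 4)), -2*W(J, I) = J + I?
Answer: 146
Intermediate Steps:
W(J, I) = -I/2 - J/2 (W(J, I) = -(J + I)/2 = -(I + J)/2 = -I/2 - J/2)
o = 1 (o = -1*(-1) = 1)
b = 2 (b = 2*((-½*(-4) - ½*6) + 2) = 2*((2 - 3) + 2) = 2*(-1 + 2) = 2*1 = 2)
K(u, F) = -4 + 6*F² (K(u, F) = -4 + (F*F)*6 = -4 + F²*6 = -4 + 6*F²)
o*K(b, 5) = 1*(-4 + 6*5²) = 1*(-4 + 6*25) = 1*(-4 + 150) = 1*146 = 146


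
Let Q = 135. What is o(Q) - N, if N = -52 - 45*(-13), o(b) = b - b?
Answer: -533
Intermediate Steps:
o(b) = 0
N = 533 (N = -52 + 585 = 533)
o(Q) - N = 0 - 1*533 = 0 - 533 = -533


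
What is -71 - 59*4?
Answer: -307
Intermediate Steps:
-71 - 59*4 = -71 - 236 = -307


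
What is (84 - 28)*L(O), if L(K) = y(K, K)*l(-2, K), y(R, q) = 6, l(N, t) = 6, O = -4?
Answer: 2016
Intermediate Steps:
L(K) = 36 (L(K) = 6*6 = 36)
(84 - 28)*L(O) = (84 - 28)*36 = 56*36 = 2016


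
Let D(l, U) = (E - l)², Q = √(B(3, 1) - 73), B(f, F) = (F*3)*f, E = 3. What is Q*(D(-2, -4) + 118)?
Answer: 1144*I ≈ 1144.0*I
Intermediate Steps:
B(f, F) = 3*F*f (B(f, F) = (3*F)*f = 3*F*f)
Q = 8*I (Q = √(3*1*3 - 73) = √(9 - 73) = √(-64) = 8*I ≈ 8.0*I)
D(l, U) = (3 - l)²
Q*(D(-2, -4) + 118) = (8*I)*((-3 - 2)² + 118) = (8*I)*((-5)² + 118) = (8*I)*(25 + 118) = (8*I)*143 = 1144*I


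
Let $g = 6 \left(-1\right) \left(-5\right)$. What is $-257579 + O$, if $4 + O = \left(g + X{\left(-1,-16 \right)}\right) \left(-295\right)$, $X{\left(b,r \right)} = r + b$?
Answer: $-261418$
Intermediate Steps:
$X{\left(b,r \right)} = b + r$
$g = 30$ ($g = \left(-6\right) \left(-5\right) = 30$)
$O = -3839$ ($O = -4 + \left(30 - 17\right) \left(-295\right) = -4 + 13 \left(-295\right) = -4 - 3835 = -3839$)
$-257579 + O = -257579 - 3839 = -261418$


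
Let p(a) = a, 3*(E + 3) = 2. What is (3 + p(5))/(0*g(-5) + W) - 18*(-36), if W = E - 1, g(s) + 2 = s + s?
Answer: 3228/5 ≈ 645.60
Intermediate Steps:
E = -7/3 (E = -3 + (⅓)*2 = -3 + ⅔ = -7/3 ≈ -2.3333)
g(s) = -2 + 2*s (g(s) = -2 + (s + s) = -2 + 2*s)
W = -10/3 (W = -7/3 - 1 = -10/3 ≈ -3.3333)
(3 + p(5))/(0*g(-5) + W) - 18*(-36) = (3 + 5)/(0*(-2 + 2*(-5)) - 10/3) - 18*(-36) = 8/(0*(-2 - 10) - 10/3) + 648 = 8/(0*(-12) - 10/3) + 648 = 8/(0 - 10/3) + 648 = 8/(-10/3) + 648 = 8*(-3/10) + 648 = -12/5 + 648 = 3228/5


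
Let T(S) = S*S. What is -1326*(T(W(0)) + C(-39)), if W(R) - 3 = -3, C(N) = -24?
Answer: 31824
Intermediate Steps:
W(R) = 0 (W(R) = 3 - 3 = 0)
T(S) = S²
-1326*(T(W(0)) + C(-39)) = -1326*(0² - 24) = -1326*(0 - 24) = -1326*(-24) = 31824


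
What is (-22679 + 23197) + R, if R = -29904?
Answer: -29386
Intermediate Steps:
(-22679 + 23197) + R = (-22679 + 23197) - 29904 = 518 - 29904 = -29386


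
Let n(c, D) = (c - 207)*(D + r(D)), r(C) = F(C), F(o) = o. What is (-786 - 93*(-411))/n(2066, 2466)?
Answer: 12479/3056196 ≈ 0.0040832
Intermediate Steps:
r(C) = C
n(c, D) = 2*D*(-207 + c) (n(c, D) = (c - 207)*(D + D) = (-207 + c)*(2*D) = 2*D*(-207 + c))
(-786 - 93*(-411))/n(2066, 2466) = (-786 - 93*(-411))/((2*2466*(-207 + 2066))) = (-786 + 38223)/((2*2466*1859)) = 37437/9168588 = 37437*(1/9168588) = 12479/3056196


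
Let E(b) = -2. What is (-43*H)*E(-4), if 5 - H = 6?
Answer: -86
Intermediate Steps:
H = -1 (H = 5 - 1*6 = 5 - 6 = -1)
(-43*H)*E(-4) = -43*(-1)*(-2) = 43*(-2) = -86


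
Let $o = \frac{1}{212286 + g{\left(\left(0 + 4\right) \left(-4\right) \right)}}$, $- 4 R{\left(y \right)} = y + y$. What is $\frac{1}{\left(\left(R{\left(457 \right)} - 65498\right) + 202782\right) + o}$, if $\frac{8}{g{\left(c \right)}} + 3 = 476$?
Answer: $\frac{50205643}{6880959504423} \approx 7.2963 \cdot 10^{-6}$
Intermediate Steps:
$R{\left(y \right)} = - \frac{y}{2}$ ($R{\left(y \right)} = - \frac{y + y}{4} = - \frac{2 y}{4} = - \frac{y}{2}$)
$g{\left(c \right)} = \frac{8}{473}$ ($g{\left(c \right)} = \frac{8}{-3 + 476} = \frac{8}{473}$)
$o = \frac{473}{100411286}$ ($o = \frac{1}{212286 + \frac{8}{473}} = \frac{1}{\frac{100411286}{473}} = \frac{473}{100411286} \approx 4.7106 \cdot 10^{-6}$)
$\frac{1}{\left(\left(R{\left(457 \right)} - 65498\right) + 202782\right) + o} = \frac{1}{\left(\left(\left(- \frac{1}{2}\right) 457 - 65498\right) + 202782\right) + \frac{473}{100411286}} = \frac{1}{\left(\left(- \frac{457}{2} - 65498\right) + 202782\right) + \frac{473}{100411286}} = \frac{1}{\left(- \frac{131453}{2} + 202782\right) + \frac{473}{100411286}} = \frac{1}{\frac{274111}{2} + \frac{473}{100411286}} = \frac{1}{\frac{6880959504423}{50205643}} = \frac{50205643}{6880959504423}$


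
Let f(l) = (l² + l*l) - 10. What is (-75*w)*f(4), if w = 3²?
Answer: -14850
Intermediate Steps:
f(l) = -10 + 2*l² (f(l) = (l² + l²) - 10 = 2*l² - 10 = -10 + 2*l²)
w = 9
(-75*w)*f(4) = (-75*9)*(-10 + 2*4²) = -675*(-10 + 2*16) = -675*(-10 + 32) = -675*22 = -14850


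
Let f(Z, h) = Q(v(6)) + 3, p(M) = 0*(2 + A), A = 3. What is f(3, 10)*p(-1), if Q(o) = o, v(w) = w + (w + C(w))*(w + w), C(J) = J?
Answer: 0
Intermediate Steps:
v(w) = w + 4*w**2 (v(w) = w + (w + w)*(w + w) = w + (2*w)*(2*w) = w + 4*w**2)
p(M) = 0 (p(M) = 0*(2 + 3) = 0*5 = 0)
f(Z, h) = 153 (f(Z, h) = 6*(1 + 4*6) + 3 = 6*(1 + 24) + 3 = 6*25 + 3 = 150 + 3 = 153)
f(3, 10)*p(-1) = 153*0 = 0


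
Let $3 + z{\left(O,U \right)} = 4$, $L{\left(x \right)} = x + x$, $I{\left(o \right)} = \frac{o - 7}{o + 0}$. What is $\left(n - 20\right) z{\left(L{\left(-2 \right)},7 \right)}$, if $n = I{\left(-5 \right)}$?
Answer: $- \frac{88}{5} \approx -17.6$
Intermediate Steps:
$I{\left(o \right)} = \frac{-7 + o}{o}$
$L{\left(x \right)} = 2 x$
$z{\left(O,U \right)} = 1$ ($z{\left(O,U \right)} = -3 + 4 = 1$)
$n = \frac{12}{5}$ ($n = \frac{-7 - 5}{-5} = \left(- \frac{1}{5}\right) \left(-12\right) = \frac{12}{5} \approx 2.4$)
$\left(n - 20\right) z{\left(L{\left(-2 \right)},7 \right)} = \left(\frac{12}{5} - 20\right) 1 = \left(- \frac{88}{5}\right) 1 = - \frac{88}{5}$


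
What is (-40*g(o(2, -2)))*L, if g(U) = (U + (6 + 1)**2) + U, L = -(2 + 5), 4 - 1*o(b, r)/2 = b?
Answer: 15960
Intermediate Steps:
o(b, r) = 8 - 2*b
L = -7 (L = -1*7 = -7)
g(U) = 49 + 2*U (g(U) = (U + 7**2) + U = (U + 49) + U = (49 + U) + U = 49 + 2*U)
(-40*g(o(2, -2)))*L = -40*(49 + 2*(8 - 2*2))*(-7) = -40*(49 + 2*(8 - 4))*(-7) = -40*(49 + 2*4)*(-7) = -40*(49 + 8)*(-7) = -40*57*(-7) = -2280*(-7) = 15960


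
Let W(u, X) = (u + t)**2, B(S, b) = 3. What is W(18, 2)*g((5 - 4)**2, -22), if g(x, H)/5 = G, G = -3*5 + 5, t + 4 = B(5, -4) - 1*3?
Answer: -9800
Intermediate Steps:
t = -4 (t = -4 + (3 - 1*3) = -4 + (3 - 3) = -4 + 0 = -4)
G = -10 (G = -15 + 5 = -10)
g(x, H) = -50 (g(x, H) = 5*(-10) = -50)
W(u, X) = (-4 + u)**2 (W(u, X) = (u - 4)**2 = (-4 + u)**2)
W(18, 2)*g((5 - 4)**2, -22) = (-4 + 18)**2*(-50) = 14**2*(-50) = 196*(-50) = -9800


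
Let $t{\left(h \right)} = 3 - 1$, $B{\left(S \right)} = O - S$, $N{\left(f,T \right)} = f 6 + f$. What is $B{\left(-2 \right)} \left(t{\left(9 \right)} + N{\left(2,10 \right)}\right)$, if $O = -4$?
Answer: $-32$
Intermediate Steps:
$N{\left(f,T \right)} = 7 f$ ($N{\left(f,T \right)} = 6 f + f = 7 f$)
$B{\left(S \right)} = -4 - S$
$t{\left(h \right)} = 2$
$B{\left(-2 \right)} \left(t{\left(9 \right)} + N{\left(2,10 \right)}\right) = \left(-4 - -2\right) \left(2 + 7 \cdot 2\right) = \left(-4 + 2\right) \left(2 + 14\right) = \left(-2\right) 16 = -32$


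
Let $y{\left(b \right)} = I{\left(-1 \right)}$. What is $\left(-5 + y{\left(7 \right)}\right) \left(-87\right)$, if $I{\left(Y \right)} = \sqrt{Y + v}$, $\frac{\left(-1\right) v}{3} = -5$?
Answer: $435 - 87 \sqrt{14} \approx 109.48$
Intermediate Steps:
$v = 15$ ($v = \left(-3\right) \left(-5\right) = 15$)
$I{\left(Y \right)} = \sqrt{15 + Y}$ ($I{\left(Y \right)} = \sqrt{Y + 15} = \sqrt{15 + Y}$)
$y{\left(b \right)} = \sqrt{14}$ ($y{\left(b \right)} = \sqrt{15 - 1} = \sqrt{14}$)
$\left(-5 + y{\left(7 \right)}\right) \left(-87\right) = \left(-5 + \sqrt{14}\right) \left(-87\right) = 435 - 87 \sqrt{14}$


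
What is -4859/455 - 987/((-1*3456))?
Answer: -5447873/524160 ≈ -10.394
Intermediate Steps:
-4859/455 - 987/((-1*3456)) = -4859*1/455 - 987/(-3456) = -4859/455 - 987*(-1/3456) = -4859/455 + 329/1152 = -5447873/524160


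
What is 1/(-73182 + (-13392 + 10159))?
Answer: -1/76415 ≈ -1.3086e-5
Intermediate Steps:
1/(-73182 + (-13392 + 10159)) = 1/(-73182 - 3233) = 1/(-76415) = -1/76415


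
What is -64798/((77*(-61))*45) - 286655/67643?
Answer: -56205702961/14297362695 ≈ -3.9312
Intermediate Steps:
-64798/((77*(-61))*45) - 286655/67643 = -64798/((-4697*45)) - 286655*1/67643 = -64798/(-211365) - 286655/67643 = -64798*(-1/211365) - 286655/67643 = 64798/211365 - 286655/67643 = -56205702961/14297362695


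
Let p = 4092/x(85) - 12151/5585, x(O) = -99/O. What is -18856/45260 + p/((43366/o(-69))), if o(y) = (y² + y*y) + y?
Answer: -420244119588597/548096585930 ≈ -766.73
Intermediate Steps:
o(y) = y + 2*y² (o(y) = (y² + y²) + y = 2*y² + y = y + 2*y²)
p = -58902353/16755 (p = 4092/((-99/85)) - 12151/5585 = 4092/((-99*1/85)) - 12151*1/5585 = 4092/(-99/85) - 12151/5585 = 4092*(-85/99) - 12151/5585 = -10540/3 - 12151/5585 = -58902353/16755 ≈ -3515.5)
-18856/45260 + p/((43366/o(-69))) = -18856/45260 - 58902353/(16755*(43366/((-69*(1 + 2*(-69)))))) = -18856*1/45260 - 58902353/(16755*(43366/((-69*(1 - 138))))) = -4714/11315 - 58902353/(16755*(43366/((-69*(-137))))) = -4714/11315 - 58902353/(16755*(43366/9453)) = -4714/11315 - 58902353/(16755*(43366*(1/9453))) = -4714/11315 - 58902353/(16755*43366/9453) = -4714/11315 - 58902353/16755*9453/43366 = -4714/11315 - 185601314303/242199110 = -420244119588597/548096585930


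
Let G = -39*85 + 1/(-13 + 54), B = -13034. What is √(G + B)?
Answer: 2*I*√6870657/41 ≈ 127.86*I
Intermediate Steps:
G = -135914/41 (G = -3315 + 1/41 = -135914/41 ≈ -3315.0)
√(G + B) = √(-135914/41 - 13034) = √(-670308/41) = 2*I*√6870657/41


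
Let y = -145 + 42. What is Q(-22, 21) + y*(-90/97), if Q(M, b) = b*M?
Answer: -35544/97 ≈ -366.43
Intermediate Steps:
Q(M, b) = M*b
y = -103
Q(-22, 21) + y*(-90/97) = -22*21 - (-9270)/97 = -462 - (-9270)/97 = -462 - 103*(-90/97) = -462 + 9270/97 = -35544/97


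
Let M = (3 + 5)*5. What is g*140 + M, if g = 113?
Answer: 15860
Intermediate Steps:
M = 40 (M = 8*5 = 40)
g*140 + M = 113*140 + 40 = 15820 + 40 = 15860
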